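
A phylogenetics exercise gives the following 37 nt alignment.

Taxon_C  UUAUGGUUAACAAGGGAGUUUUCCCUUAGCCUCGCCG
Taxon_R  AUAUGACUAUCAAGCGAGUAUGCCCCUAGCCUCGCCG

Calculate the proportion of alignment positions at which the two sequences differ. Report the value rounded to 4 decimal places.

0.2162

The sequences differ at positions 1 (U/A), 6 (G/A), 7 (U/C), 10 (A/U), 15 (G/C), 20 (U/A), 22 (U/G), 26 (U/C).
There are 8 differences over 37 sites, so p = 8/37 = 0.2162.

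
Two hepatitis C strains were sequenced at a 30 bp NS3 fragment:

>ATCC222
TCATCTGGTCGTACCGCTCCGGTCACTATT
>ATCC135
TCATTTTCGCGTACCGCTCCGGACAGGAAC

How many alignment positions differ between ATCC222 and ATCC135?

9

Differing sites — 5:C/T; 7:G/T; 8:G/C; 9:T/G; 23:T/A; 26:C/G; 27:T/G; 29:T/A; 30:T/C.
That gives 9 mismatches out of 30 aligned sites, so the Hamming distance is 9.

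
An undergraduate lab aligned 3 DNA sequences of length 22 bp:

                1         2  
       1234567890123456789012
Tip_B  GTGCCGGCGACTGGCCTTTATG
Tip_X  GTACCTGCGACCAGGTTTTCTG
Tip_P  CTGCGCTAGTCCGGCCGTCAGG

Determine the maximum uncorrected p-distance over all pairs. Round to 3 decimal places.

Pairwise Hamming distances:
  Tip_B vs Tip_X: 7
  Tip_B vs Tip_P: 10
  Tip_X vs Tip_P: 14
The largest is 14 mismatches, between Tip_X and Tip_P; p = 14/22 = 0.636.

0.636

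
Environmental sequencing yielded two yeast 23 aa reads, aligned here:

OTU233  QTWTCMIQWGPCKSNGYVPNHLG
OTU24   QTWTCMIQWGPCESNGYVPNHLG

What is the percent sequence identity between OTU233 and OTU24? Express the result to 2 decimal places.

95.65%

Differing sites — 13:K/E.
22 of the 23 sites match, so the percent identity is 22/23 × 100 = 95.65%.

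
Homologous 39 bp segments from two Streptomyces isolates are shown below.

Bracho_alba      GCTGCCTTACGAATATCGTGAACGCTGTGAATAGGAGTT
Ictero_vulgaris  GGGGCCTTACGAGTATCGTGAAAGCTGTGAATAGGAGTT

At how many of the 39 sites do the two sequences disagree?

Differing sites — 2:C/G; 3:T/G; 13:A/G; 23:C/A.
That gives 4 mismatches out of 39 aligned sites, so the Hamming distance is 4.

4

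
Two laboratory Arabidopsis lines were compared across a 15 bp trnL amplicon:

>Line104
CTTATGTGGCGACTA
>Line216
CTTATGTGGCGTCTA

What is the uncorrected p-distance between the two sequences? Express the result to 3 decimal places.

A single mismatch occurs at site 12 (A/T).
There are 1 differences over 15 sites, so p = 1/15 = 0.067.

0.067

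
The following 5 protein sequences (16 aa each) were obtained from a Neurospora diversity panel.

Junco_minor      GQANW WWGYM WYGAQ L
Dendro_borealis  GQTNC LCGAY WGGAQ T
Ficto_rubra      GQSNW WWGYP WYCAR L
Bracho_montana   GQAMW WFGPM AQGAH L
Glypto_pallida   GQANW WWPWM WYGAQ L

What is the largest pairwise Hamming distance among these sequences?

Pairwise Hamming distances:
  Junco_minor vs Dendro_borealis: 8
  Junco_minor vs Ficto_rubra: 4
  Junco_minor vs Bracho_montana: 6
  Junco_minor vs Glypto_pallida: 2
  Dendro_borealis vs Ficto_rubra: 10
  Dendro_borealis vs Bracho_montana: 11
  Dendro_borealis vs Glypto_pallida: 9
  Ficto_rubra vs Bracho_montana: 9
  Ficto_rubra vs Glypto_pallida: 6
  Bracho_montana vs Glypto_pallida: 7
The largest is 11, between Dendro_borealis and Bracho_montana.

11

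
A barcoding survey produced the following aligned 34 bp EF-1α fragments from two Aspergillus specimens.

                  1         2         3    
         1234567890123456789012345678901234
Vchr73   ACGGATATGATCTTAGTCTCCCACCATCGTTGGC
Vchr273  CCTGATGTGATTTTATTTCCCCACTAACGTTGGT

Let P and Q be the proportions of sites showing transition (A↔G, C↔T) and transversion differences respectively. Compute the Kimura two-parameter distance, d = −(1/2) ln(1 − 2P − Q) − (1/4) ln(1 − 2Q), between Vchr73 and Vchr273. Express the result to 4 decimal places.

0.3851

Differing sites — 1:A/C (Tv); 3:G/T (Tv); 7:A/G (Ti); 12:C/T (Ti); 16:G/T (Tv); 18:C/T (Ti); 19:T/C (Ti); 25:C/T (Ti); 27:T/A (Tv); 34:C/T (Ti).
Of the 10 differences, 6 transitions and 4 transversions over 34 sites: P = 6/34 = 0.176471, Q = 4/34 = 0.117647.
d = −0.5·ln(0.529411) − 0.25·ln(0.764706) = −0.5·(-0.635990) − 0.25·(-0.268264) = 0.3851.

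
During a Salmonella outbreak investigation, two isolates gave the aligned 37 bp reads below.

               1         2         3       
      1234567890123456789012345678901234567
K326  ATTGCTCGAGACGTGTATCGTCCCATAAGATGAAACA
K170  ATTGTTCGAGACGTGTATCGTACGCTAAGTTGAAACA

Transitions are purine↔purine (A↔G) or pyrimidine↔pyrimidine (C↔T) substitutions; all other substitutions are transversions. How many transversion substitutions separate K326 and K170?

The sequences differ at positions 5 (C/T, transition), 22 (C/A, transversion), 24 (C/G, transversion), 25 (A/C, transversion), 30 (A/T, transversion).
Of the 5 differences, 1 transition and 4 transversions, so the answer is 4.

4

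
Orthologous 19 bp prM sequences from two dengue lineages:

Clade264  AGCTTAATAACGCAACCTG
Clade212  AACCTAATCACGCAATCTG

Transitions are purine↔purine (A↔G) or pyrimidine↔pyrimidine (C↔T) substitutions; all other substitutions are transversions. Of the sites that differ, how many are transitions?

Mismatches occur at site 2 (G/A, transition), site 4 (T/C, transition), site 9 (A/C, transversion), site 16 (C/T, transition).
Of the 4 differences, 3 transitions and 1 transversion, so the answer is 3.

3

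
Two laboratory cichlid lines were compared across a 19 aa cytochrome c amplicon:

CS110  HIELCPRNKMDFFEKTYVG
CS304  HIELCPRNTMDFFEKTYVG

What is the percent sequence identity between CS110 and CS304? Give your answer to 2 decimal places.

Differing sites — 9:K/T.
18 of the 19 sites match, so the percent identity is 18/19 × 100 = 94.74%.

94.74%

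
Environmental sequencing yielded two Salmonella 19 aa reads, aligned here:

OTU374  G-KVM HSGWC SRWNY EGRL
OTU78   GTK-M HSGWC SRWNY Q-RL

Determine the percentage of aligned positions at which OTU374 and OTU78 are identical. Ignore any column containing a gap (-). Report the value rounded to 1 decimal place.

Excluding the 3 gap columns leaves 16 comparable sites.
A single mismatch occurs at site 16 (E↔Q).
15 of the 16 comparable sites match, so the percent identity is 15/16 × 100 = 93.8%.

93.8%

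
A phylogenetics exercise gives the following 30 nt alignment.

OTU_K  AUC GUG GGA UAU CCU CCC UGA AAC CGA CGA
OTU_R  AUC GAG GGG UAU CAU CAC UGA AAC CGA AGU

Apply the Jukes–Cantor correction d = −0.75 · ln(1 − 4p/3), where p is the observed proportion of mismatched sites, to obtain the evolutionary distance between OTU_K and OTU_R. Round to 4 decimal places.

0.2326

The sequences differ at positions 5 (U/A), 9 (A/G), 14 (C/A), 17 (C/A), 28 (C/A), 30 (A/U).
p = 6/30 = 0.200000.
d = −0.75 · ln(1 − (4/3)·0.200000) = −0.75 · ln(0.733333) = −0.75 · (-0.310155) = 0.2326.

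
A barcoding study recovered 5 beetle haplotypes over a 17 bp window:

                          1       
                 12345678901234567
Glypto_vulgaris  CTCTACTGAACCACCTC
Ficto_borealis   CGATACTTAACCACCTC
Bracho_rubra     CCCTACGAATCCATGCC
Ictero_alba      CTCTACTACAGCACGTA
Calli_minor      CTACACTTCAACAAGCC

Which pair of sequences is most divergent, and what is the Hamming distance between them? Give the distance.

9

Pairwise Hamming distances:
  Glypto_vulgaris vs Ficto_borealis: 3
  Glypto_vulgaris vs Bracho_rubra: 7
  Glypto_vulgaris vs Ictero_alba: 5
  Glypto_vulgaris vs Calli_minor: 8
  Ficto_borealis vs Bracho_rubra: 8
  Ficto_borealis vs Ictero_alba: 7
  Ficto_borealis vs Calli_minor: 7
  Bracho_rubra vs Ictero_alba: 8
  Bracho_rubra vs Calli_minor: 9
  Ictero_alba vs Calli_minor: 7
The largest is 9, between Bracho_rubra and Calli_minor.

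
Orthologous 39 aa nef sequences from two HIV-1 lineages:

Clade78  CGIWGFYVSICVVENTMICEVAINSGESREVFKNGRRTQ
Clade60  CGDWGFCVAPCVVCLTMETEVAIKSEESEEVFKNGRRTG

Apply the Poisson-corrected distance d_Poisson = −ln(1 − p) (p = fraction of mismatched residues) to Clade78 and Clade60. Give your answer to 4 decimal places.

Differing sites — 3:I/D; 7:Y/C; 9:S/A; 10:I/P; 14:E/C; 15:N/L; 18:I/E; 19:C/T; 24:N/K; 26:G/E; 29:R/E; 39:Q/G.
p = 12/39 = 0.307692.
d = −ln(1 − 0.307692) = −ln(0.692308) = 0.3677.

0.3677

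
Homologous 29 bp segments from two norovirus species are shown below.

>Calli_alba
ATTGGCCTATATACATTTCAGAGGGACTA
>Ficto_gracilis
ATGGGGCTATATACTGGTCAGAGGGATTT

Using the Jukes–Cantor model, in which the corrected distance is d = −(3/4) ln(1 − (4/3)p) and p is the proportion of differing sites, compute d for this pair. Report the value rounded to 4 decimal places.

Differing sites — 3:T/G; 6:C/G; 15:A/T; 16:T/G; 17:T/G; 27:C/T; 29:A/T.
p = 7/29 = 0.241379.
d = −0.75 · ln(1 − (4/3)·0.241379) = −0.75 · ln(0.678161) = −0.75 · (-0.388371) = 0.2913.

0.2913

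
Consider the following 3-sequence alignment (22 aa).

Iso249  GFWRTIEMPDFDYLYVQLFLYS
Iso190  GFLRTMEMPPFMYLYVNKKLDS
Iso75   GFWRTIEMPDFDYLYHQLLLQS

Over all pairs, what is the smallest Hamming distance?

Pairwise Hamming distances:
  Iso249 vs Iso190: 8
  Iso249 vs Iso75: 3
  Iso190 vs Iso75: 9
The smallest is 3, between Iso249 and Iso75.

3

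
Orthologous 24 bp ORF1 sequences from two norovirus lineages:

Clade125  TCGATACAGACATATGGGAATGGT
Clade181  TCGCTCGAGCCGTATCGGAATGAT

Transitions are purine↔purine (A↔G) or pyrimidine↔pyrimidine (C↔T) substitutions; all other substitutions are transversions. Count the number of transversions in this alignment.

5

Differing sites — 4:A/C (Tv); 6:A/C (Tv); 7:C/G (Tv); 10:A/C (Tv); 12:A/G (Ti); 16:G/C (Tv); 23:G/A (Ti).
Of the 7 differences, 2 transitions and 5 transversions, so the answer is 5.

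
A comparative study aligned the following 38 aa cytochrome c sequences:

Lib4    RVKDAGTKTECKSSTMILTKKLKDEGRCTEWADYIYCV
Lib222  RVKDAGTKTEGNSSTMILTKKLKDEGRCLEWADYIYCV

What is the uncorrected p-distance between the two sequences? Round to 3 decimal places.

The sequences differ at positions 11 (C/G), 12 (K/N), 29 (T/L).
There are 3 differences over 38 sites, so p = 3/38 = 0.079.

0.079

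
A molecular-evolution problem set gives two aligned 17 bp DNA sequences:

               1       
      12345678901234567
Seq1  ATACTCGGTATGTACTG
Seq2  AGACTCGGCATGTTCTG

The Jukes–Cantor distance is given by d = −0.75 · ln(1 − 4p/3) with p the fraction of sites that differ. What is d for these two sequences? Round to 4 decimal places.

Differing sites — 2:T/G; 9:T/C; 14:A/T.
p = 3/17 = 0.176471.
d = −0.75 · ln(1 − (4/3)·0.176471) = −0.75 · ln(0.764705) = −0.75 · (-0.268265) = 0.2012.

0.2012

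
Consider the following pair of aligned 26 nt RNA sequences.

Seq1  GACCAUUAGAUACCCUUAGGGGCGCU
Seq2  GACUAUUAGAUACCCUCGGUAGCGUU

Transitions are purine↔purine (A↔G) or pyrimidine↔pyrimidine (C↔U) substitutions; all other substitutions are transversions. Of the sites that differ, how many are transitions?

5

Mismatches occur at site 4 (C→U, transition), site 17 (U→C, transition), site 18 (A→G, transition), site 20 (G→U, transversion), site 21 (G→A, transition), site 25 (C→U, transition).
Of the 6 differences, 5 transitions and 1 transversion, so the answer is 5.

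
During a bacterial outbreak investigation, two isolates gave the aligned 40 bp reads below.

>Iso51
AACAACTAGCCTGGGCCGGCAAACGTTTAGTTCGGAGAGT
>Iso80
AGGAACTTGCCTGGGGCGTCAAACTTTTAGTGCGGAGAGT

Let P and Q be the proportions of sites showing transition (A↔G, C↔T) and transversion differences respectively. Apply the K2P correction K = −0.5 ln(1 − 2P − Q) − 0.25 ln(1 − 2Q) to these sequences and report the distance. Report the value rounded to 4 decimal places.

Mismatches occur at site 2 (A→G, transition), site 3 (C→G, transversion), site 8 (A→T, transversion), site 16 (C→G, transversion), site 19 (G→T, transversion), site 25 (G→T, transversion), site 32 (T→G, transversion).
Of the 7 differences, 1 transition and 6 transversions over 40 sites: P = 1/40 = 0.025000, Q = 6/40 = 0.150000.
d = −0.5·ln(0.800000) − 0.25·ln(0.700000) = −0.5·(-0.223144) − 0.25·(-0.356675) = 0.2007.

0.2007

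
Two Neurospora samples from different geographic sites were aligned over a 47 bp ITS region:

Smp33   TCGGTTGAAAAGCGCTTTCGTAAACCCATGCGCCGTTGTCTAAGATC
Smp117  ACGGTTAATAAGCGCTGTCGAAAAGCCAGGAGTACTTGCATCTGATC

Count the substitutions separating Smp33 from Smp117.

The sequences differ at positions 1 (T/A), 7 (G/A), 9 (A/T), 17 (T/G), 21 (T/A), 25 (C/G), 29 (T/G), 31 (C/A), 33 (C/T), 34 (C/A), 35 (G/C), 39 (T/C), 40 (C/A), 42 (A/C), 43 (A/T).
That gives 15 mismatches out of 47 aligned sites, so the Hamming distance is 15.

15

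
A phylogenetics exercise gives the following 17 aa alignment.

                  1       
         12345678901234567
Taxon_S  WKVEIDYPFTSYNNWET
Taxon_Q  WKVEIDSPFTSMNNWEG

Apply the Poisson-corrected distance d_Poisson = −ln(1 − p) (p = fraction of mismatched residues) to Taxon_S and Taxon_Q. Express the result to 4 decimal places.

Mismatches occur at site 7 (Y/S), site 12 (Y/M), site 17 (T/G).
p = 3/17 = 0.176471.
d = −ln(1 − 0.176471) = −ln(0.823529) = 0.1942.

0.1942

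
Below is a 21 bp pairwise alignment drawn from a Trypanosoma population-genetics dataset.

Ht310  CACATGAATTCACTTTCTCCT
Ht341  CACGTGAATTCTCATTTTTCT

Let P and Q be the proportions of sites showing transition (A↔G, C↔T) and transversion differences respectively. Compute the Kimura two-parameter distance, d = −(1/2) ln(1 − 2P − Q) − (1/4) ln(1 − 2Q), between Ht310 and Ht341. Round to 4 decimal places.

0.2926

The sequences differ at positions 4 (A/G, transition), 12 (A/T, transversion), 14 (T/A, transversion), 17 (C/T, transition), 19 (C/T, transition).
Of the 5 differences, 3 transitions and 2 transversions over 21 sites: P = 3/21 = 0.142857, Q = 2/21 = 0.095238.
d = −0.5·ln(0.619048) − 0.25·ln(0.809524) = −0.5·(-0.479572) − 0.25·(-0.211309) = 0.2926.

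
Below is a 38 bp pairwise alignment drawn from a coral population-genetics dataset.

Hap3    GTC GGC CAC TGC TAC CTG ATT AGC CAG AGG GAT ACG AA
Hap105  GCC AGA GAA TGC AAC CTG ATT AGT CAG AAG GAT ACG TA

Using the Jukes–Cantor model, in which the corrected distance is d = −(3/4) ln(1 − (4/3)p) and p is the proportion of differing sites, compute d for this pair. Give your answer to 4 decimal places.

0.2846

Differing sites — 2:T/C; 4:G/A; 6:C/A; 7:C/G; 9:C/A; 13:T/A; 24:C/T; 29:G/A; 37:A/T.
p = 9/38 = 0.236842.
d = −0.75 · ln(1 − (4/3)·0.236842) = −0.75 · ln(0.684211) = −0.75 · (-0.379489) = 0.2846.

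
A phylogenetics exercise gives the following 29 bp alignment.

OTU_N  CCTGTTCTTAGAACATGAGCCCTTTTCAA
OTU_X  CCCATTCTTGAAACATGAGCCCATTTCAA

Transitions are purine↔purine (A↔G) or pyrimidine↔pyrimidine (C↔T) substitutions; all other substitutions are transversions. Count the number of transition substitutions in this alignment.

4

Mismatches occur at site 3 (T/C, transition), site 4 (G/A, transition), site 10 (A/G, transition), site 11 (G/A, transition), site 23 (T/A, transversion).
Of the 5 differences, 4 transitions and 1 transversion, so the answer is 4.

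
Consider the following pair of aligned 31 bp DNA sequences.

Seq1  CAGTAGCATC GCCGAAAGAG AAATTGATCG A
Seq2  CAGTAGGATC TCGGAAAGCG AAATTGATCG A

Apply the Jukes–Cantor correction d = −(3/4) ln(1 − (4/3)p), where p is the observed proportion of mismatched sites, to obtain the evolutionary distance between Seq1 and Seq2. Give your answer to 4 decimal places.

The sequences differ at positions 7 (C/G), 11 (G/T), 13 (C/G), 19 (A/C).
p = 4/31 = 0.129032.
d = −0.75 · ln(1 − (4/3)·0.129032) = −0.75 · ln(0.827957) = −0.75 · (-0.188794) = 0.1416.

0.1416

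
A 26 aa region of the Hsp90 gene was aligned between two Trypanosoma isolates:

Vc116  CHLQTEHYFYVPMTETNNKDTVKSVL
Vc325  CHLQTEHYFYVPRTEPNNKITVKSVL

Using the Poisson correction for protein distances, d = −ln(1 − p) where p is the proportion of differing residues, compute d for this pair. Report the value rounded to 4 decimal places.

The sequences differ at positions 13 (M/R), 16 (T/P), 20 (D/I).
p = 3/26 = 0.115385.
d = −ln(1 − 0.115385) = −ln(0.884615) = 0.1226.

0.1226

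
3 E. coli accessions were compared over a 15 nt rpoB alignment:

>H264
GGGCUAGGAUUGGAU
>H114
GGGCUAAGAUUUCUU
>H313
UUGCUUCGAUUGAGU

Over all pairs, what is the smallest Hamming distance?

Pairwise Hamming distances:
  H264 vs H114: 4
  H264 vs H313: 6
  H114 vs H313: 7
The smallest is 4, between H264 and H114.

4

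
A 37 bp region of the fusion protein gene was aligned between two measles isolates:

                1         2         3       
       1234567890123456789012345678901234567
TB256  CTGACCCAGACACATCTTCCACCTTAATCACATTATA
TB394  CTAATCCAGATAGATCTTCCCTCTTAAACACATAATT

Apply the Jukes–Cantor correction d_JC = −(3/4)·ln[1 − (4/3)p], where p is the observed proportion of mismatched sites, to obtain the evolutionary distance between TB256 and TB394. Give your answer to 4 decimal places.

The sequences differ at positions 3 (G/A), 5 (C/T), 11 (C/T), 13 (C/G), 21 (A/C), 22 (C/T), 28 (T/A), 34 (T/A), 37 (A/T).
p = 9/37 = 0.243243.
d = −0.75 · ln(1 − (4/3)·0.243243) = −0.75 · ln(0.675676) = −0.75 · (-0.392042) = 0.2940.

0.2940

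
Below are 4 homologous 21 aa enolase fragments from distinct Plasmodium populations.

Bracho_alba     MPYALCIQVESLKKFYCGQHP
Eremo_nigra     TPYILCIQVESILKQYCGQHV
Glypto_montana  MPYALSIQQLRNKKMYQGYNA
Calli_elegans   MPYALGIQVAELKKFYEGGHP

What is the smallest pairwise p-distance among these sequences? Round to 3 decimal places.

0.238

Pairwise Hamming distances:
  Bracho_alba vs Eremo_nigra: 6
  Bracho_alba vs Glypto_montana: 10
  Bracho_alba vs Calli_elegans: 5
  Eremo_nigra vs Glypto_montana: 13
  Eremo_nigra vs Calli_elegans: 11
  Glypto_montana vs Calli_elegans: 10
The smallest is 5 mismatches, between Bracho_alba and Calli_elegans; p = 5/21 = 0.238.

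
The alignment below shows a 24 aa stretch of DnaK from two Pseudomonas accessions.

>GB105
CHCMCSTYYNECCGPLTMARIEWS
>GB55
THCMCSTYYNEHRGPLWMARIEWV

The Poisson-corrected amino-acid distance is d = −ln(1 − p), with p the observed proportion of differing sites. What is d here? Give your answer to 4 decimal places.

0.2336

Differing sites — 1:C/T; 12:C/H; 13:C/R; 17:T/W; 24:S/V.
p = 5/24 = 0.208333.
d = −ln(1 − 0.208333) = −ln(0.791667) = 0.2336.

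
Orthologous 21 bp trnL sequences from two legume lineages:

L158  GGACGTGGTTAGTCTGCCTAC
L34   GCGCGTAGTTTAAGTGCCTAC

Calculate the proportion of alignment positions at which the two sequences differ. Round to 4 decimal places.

0.3333

Mismatches occur at site 2 (G/C), site 3 (A/G), site 7 (G/A), site 11 (A/T), site 12 (G/A), site 13 (T/A), site 14 (C/G).
There are 7 differences over 21 sites, so p = 7/21 = 0.3333.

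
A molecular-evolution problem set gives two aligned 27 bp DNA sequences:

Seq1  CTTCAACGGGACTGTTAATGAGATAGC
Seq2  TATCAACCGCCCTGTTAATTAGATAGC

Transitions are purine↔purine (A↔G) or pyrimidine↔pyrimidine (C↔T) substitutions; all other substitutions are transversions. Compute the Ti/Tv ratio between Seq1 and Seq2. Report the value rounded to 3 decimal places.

Mismatches occur at site 1 (C→T, transition), site 2 (T→A, transversion), site 8 (G→C, transversion), site 10 (G→C, transversion), site 11 (A→C, transversion), site 20 (G→T, transversion).
Of the 6 differences, 1 transition and 5 transversions, so Ti/Tv = 1/5 = 0.200.

0.200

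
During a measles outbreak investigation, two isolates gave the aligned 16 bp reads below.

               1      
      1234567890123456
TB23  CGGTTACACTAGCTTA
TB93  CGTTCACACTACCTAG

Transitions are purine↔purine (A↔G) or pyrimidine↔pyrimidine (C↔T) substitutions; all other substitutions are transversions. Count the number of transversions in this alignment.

3

Mismatches occur at site 3 (G/T, transversion), site 5 (T/C, transition), site 12 (G/C, transversion), site 15 (T/A, transversion), site 16 (A/G, transition).
Of the 5 differences, 2 transitions and 3 transversions, so the answer is 3.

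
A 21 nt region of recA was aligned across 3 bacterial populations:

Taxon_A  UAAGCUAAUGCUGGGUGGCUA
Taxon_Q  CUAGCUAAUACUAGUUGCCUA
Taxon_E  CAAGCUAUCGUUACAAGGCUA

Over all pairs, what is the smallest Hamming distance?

Pairwise Hamming distances:
  Taxon_A vs Taxon_Q: 6
  Taxon_A vs Taxon_E: 8
  Taxon_Q vs Taxon_E: 9
The smallest is 6, between Taxon_A and Taxon_Q.

6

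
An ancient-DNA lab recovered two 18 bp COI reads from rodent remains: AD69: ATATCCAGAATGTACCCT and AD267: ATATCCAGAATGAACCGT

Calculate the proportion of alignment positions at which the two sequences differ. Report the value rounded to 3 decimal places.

0.111

Differing sites — 13:T/A; 17:C/G.
There are 2 differences over 18 sites, so p = 2/18 = 0.111.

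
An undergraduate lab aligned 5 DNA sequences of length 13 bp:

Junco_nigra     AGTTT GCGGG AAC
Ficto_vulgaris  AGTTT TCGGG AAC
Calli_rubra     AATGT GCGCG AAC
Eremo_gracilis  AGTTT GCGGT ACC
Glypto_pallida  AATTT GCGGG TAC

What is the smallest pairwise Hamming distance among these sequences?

1

Pairwise Hamming distances:
  Junco_nigra vs Ficto_vulgaris: 1
  Junco_nigra vs Calli_rubra: 3
  Junco_nigra vs Eremo_gracilis: 2
  Junco_nigra vs Glypto_pallida: 2
  Ficto_vulgaris vs Calli_rubra: 4
  Ficto_vulgaris vs Eremo_gracilis: 3
  Ficto_vulgaris vs Glypto_pallida: 3
  Calli_rubra vs Eremo_gracilis: 5
  Calli_rubra vs Glypto_pallida: 3
  Eremo_gracilis vs Glypto_pallida: 4
The smallest is 1, between Junco_nigra and Ficto_vulgaris.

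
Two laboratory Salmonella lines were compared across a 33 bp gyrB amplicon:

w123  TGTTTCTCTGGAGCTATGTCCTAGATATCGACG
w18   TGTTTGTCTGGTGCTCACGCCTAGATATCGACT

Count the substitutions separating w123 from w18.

Differing sites — 6:C/G; 12:A/T; 16:A/C; 17:T/A; 18:G/C; 19:T/G; 33:G/T.
That gives 7 mismatches out of 33 aligned sites, so the Hamming distance is 7.

7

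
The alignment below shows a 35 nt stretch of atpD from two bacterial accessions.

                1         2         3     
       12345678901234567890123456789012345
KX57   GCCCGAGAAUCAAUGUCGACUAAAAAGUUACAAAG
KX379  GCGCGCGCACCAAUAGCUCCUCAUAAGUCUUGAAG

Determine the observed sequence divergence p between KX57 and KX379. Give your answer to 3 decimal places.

Mismatches occur at site 3 (C↔G), site 6 (A↔C), site 8 (A↔C), site 10 (U↔C), site 15 (G↔A), site 16 (U↔G), site 18 (G↔U), site 19 (A↔C), site 22 (A↔C), site 24 (A↔U), site 29 (U↔C), site 30 (A↔U), site 31 (C↔U), site 32 (A↔G).
There are 14 differences over 35 sites, so p = 14/35 = 0.400.

0.400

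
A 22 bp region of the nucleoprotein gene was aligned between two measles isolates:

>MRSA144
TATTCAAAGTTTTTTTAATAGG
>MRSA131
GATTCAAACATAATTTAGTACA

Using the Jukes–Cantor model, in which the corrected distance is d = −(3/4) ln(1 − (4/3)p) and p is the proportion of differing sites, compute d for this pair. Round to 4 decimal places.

0.4975

Differing sites — 1:T/G; 9:G/C; 10:T/A; 12:T/A; 13:T/A; 18:A/G; 21:G/C; 22:G/A.
p = 8/22 = 0.363636.
d = −0.75 · ln(1 − (4/3)·0.363636) = −0.75 · ln(0.515152) = −0.75 · (-0.663293) = 0.4975.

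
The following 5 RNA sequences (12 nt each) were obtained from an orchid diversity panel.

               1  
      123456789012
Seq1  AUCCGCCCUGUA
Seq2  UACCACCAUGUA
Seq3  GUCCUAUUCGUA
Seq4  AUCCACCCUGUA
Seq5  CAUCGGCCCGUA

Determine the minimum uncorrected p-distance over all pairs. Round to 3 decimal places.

Pairwise Hamming distances:
  Seq1 vs Seq2: 4
  Seq1 vs Seq3: 6
  Seq1 vs Seq4: 1
  Seq1 vs Seq5: 5
  Seq2 vs Seq3: 7
  Seq2 vs Seq4: 3
  Seq2 vs Seq5: 6
  Seq3 vs Seq4: 6
  Seq3 vs Seq5: 7
  Seq4 vs Seq5: 6
The smallest is 1 mismatch, between Seq1 and Seq4; p = 1/12 = 0.083.

0.083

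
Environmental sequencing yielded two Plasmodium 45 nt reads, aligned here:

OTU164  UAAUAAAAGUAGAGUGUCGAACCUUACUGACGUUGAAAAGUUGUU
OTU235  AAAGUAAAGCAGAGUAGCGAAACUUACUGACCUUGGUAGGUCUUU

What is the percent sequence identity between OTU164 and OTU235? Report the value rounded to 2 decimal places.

71.11%

The sequences differ at positions 1 (U/A), 4 (U/G), 5 (A/U), 10 (U/C), 16 (G/A), 17 (U/G), 22 (C/A), 32 (G/C), 36 (A/G), 37 (A/U), 39 (A/G), 42 (U/C), 43 (G/U).
32 of the 45 sites match, so the percent identity is 32/45 × 100 = 71.11%.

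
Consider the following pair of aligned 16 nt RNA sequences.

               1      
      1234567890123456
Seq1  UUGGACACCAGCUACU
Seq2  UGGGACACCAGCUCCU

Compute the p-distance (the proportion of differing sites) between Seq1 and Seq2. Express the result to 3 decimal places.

Mismatches occur at site 2 (U/G), site 14 (A/C).
There are 2 differences over 16 sites, so p = 2/16 = 0.125.

0.125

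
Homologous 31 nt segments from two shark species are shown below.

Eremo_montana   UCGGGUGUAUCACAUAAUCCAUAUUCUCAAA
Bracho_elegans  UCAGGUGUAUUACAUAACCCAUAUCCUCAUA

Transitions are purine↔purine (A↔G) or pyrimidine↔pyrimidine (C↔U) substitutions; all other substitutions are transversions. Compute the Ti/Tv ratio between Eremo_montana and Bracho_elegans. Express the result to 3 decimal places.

Differing sites — 3:G/A (Ti); 11:C/U (Ti); 18:U/C (Ti); 25:U/C (Ti); 30:A/U (Tv).
Of the 5 differences, 4 transitions and 1 transversion, so Ti/Tv = 4/1 = 4.000.

4.000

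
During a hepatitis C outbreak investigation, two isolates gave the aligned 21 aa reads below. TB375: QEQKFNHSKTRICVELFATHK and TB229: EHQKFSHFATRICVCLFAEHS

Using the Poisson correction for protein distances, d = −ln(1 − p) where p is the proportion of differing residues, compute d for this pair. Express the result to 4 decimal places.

0.4796

The sequences differ at positions 1 (Q/E), 2 (E/H), 6 (N/S), 8 (S/F), 9 (K/A), 15 (E/C), 19 (T/E), 21 (K/S).
p = 8/21 = 0.380952.
d = −ln(1 − 0.380952) = −ln(0.619048) = 0.4796.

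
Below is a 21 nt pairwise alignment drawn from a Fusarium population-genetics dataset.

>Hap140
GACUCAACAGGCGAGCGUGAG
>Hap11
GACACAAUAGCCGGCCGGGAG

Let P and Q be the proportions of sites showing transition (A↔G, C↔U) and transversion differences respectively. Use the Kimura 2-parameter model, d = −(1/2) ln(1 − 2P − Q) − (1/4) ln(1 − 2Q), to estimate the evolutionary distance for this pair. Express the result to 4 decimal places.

0.3597

Differing sites — 4:U/A (Tv); 8:C/U (Ti); 11:G/C (Tv); 14:A/G (Ti); 15:G/C (Tv); 18:U/G (Tv).
Of the 6 differences, 2 transitions and 4 transversions over 21 sites: P = 2/21 = 0.095238, Q = 4/21 = 0.190476.
d = −0.5·ln(0.619048) − 0.25·ln(0.619048) = −0.5·(-0.479572) − 0.25·(-0.479572) = 0.3597.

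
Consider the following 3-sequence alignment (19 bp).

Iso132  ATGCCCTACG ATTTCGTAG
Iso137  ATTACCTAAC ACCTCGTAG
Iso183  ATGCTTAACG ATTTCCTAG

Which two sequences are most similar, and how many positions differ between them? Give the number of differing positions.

Pairwise Hamming distances:
  Iso132 vs Iso137: 6
  Iso132 vs Iso183: 4
  Iso137 vs Iso183: 10
The smallest is 4, between Iso132 and Iso183.

4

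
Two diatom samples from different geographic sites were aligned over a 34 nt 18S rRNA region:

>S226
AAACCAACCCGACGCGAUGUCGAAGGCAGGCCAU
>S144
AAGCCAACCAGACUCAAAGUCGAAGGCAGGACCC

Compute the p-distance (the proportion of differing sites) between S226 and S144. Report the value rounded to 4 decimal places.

Mismatches occur at site 3 (A↔G), site 10 (C↔A), site 14 (G↔U), site 16 (G↔A), site 18 (U↔A), site 31 (C↔A), site 33 (A↔C), site 34 (U↔C).
There are 8 differences over 34 sites, so p = 8/34 = 0.2353.

0.2353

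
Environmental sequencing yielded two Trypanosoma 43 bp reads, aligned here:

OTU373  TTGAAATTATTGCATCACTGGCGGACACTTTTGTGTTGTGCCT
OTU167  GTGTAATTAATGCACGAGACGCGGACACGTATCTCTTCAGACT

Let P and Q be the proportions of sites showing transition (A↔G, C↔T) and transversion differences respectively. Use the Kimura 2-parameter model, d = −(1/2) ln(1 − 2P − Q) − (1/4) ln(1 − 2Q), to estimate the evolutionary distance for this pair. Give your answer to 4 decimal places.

Mismatches occur at site 1 (T→G, transversion), site 4 (A→T, transversion), site 10 (T→A, transversion), site 15 (T→C, transition), site 16 (C→G, transversion), site 18 (C→G, transversion), site 19 (T→A, transversion), site 20 (G→C, transversion), site 29 (T→G, transversion), site 31 (T→A, transversion), site 33 (G→C, transversion), site 35 (G→C, transversion), site 38 (G→C, transversion), site 39 (T→A, transversion), site 41 (C→A, transversion).
Of the 15 differences, 1 transition and 14 transversions over 43 sites: P = 1/43 = 0.023256, Q = 14/43 = 0.325581.
d = −0.5·ln(0.627907) − 0.25·ln(0.348838) = −0.5·(-0.465363) − 0.25·(-1.053148) = 0.4960.

0.4960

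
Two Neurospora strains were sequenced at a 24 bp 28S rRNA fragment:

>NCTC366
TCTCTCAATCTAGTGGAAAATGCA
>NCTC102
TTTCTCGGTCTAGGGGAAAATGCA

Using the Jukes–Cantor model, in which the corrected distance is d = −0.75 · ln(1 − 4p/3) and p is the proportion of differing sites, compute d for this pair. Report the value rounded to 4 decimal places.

The sequences differ at positions 2 (C/T), 7 (A/G), 8 (A/G), 14 (T/G).
p = 4/24 = 0.166667.
d = −0.75 · ln(1 − (4/3)·0.166667) = −0.75 · ln(0.777777) = −0.75 · (-0.251315) = 0.1885.

0.1885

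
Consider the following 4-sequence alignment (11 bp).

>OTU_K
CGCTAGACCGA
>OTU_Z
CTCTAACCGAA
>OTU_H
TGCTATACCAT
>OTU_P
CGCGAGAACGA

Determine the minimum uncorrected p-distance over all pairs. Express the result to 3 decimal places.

Pairwise Hamming distances:
  OTU_K vs OTU_Z: 5
  OTU_K vs OTU_H: 4
  OTU_K vs OTU_P: 2
  OTU_Z vs OTU_H: 6
  OTU_Z vs OTU_P: 7
  OTU_H vs OTU_P: 6
The smallest is 2 mismatches, between OTU_K and OTU_P; p = 2/11 = 0.182.

0.182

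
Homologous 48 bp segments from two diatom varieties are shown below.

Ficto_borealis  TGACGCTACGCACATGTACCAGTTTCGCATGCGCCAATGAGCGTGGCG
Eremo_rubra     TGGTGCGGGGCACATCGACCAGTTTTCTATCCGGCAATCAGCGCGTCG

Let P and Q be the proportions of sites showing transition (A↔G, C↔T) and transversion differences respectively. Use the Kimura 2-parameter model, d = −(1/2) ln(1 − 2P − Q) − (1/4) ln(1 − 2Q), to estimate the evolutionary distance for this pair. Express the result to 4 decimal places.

0.4052

Mismatches occur at site 3 (A/G, transition), site 4 (C/T, transition), site 7 (T/G, transversion), site 8 (A/G, transition), site 9 (C/G, transversion), site 16 (G/C, transversion), site 17 (T/G, transversion), site 26 (C/T, transition), site 27 (G/C, transversion), site 28 (C/T, transition), site 31 (G/C, transversion), site 34 (C/G, transversion), site 39 (G/C, transversion), site 44 (T/C, transition), site 46 (G/T, transversion).
Of the 15 differences, 6 transitions and 9 transversions over 48 sites: P = 6/48 = 0.125000, Q = 9/48 = 0.187500.
d = −0.5·ln(0.562500) − 0.25·ln(0.625000) = −0.5·(-0.575364) − 0.25·(-0.470004) = 0.4052.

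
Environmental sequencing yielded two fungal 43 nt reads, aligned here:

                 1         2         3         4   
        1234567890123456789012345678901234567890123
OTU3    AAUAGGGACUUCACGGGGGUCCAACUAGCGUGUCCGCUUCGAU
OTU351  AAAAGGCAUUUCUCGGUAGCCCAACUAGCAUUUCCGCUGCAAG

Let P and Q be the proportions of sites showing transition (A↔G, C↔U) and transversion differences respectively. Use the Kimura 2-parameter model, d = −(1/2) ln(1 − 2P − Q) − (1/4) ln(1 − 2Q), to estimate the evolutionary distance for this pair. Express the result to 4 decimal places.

0.3500

Mismatches occur at site 3 (U→A, transversion), site 7 (G→C, transversion), site 9 (C→U, transition), site 13 (A→U, transversion), site 17 (G→U, transversion), site 18 (G→A, transition), site 20 (U→C, transition), site 30 (G→A, transition), site 32 (G→U, transversion), site 39 (U→G, transversion), site 41 (G→A, transition), site 43 (U→G, transversion).
Of the 12 differences, 5 transitions and 7 transversions over 43 sites: P = 5/43 = 0.116279, Q = 7/43 = 0.162791.
d = −0.5·ln(0.604651) − 0.25·ln(0.674418) = −0.5·(-0.503104) − 0.25·(-0.393905) = 0.3500.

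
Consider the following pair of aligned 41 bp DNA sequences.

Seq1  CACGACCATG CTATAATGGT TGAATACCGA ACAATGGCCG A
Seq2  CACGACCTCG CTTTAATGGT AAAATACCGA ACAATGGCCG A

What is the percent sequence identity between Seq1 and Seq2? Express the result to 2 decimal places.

The sequences differ at positions 8 (A/T), 9 (T/C), 13 (A/T), 21 (T/A), 22 (G/A).
36 of the 41 sites match, so the percent identity is 36/41 × 100 = 87.80%.

87.80%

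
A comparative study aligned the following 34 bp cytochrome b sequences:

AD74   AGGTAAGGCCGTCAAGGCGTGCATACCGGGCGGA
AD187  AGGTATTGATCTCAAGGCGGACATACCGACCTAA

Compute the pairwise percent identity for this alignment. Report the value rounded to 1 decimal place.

67.6%

Differing sites — 6:A/T; 7:G/T; 9:C/A; 10:C/T; 11:G/C; 20:T/G; 21:G/A; 29:G/A; 30:G/C; 32:G/T; 33:G/A.
23 of the 34 sites match, so the percent identity is 23/34 × 100 = 67.6%.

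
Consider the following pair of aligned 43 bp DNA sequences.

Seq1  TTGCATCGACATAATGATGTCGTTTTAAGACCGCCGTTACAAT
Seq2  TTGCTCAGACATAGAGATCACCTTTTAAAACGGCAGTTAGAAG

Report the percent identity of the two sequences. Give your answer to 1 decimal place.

The sequences differ at positions 5 (A/T), 6 (T/C), 7 (C/A), 14 (A/G), 15 (T/A), 19 (G/C), 20 (T/A), 22 (G/C), 29 (G/A), 32 (C/G), 35 (C/A), 40 (C/G), 43 (T/G).
30 of the 43 sites match, so the percent identity is 30/43 × 100 = 69.8%.

69.8%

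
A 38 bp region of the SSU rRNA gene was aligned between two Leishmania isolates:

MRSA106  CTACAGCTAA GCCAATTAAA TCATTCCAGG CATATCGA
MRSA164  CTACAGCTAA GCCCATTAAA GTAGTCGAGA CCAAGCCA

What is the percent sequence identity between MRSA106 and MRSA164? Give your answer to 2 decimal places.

Differing sites — 14:A/C; 21:T/G; 22:C/T; 24:T/G; 27:C/G; 30:G/A; 32:A/C; 33:T/A; 35:T/G; 37:G/C.
28 of the 38 sites match, so the percent identity is 28/38 × 100 = 73.68%.

73.68%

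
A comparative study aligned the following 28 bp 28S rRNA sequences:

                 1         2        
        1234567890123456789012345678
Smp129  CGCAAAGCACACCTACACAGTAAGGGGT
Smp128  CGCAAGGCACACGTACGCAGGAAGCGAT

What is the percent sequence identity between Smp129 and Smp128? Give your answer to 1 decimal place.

Differing sites — 6:A/G; 13:C/G; 17:A/G; 21:T/G; 25:G/C; 27:G/A.
22 of the 28 sites match, so the percent identity is 22/28 × 100 = 78.6%.

78.6%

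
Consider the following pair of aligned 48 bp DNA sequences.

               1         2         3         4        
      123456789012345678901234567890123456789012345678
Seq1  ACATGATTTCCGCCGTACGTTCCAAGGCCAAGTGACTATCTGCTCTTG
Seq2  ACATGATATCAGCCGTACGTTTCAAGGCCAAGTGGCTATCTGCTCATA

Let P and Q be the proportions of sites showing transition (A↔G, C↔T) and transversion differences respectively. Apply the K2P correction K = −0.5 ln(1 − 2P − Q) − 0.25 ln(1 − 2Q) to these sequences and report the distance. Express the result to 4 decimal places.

0.1372

Mismatches occur at site 8 (T↔A, transversion), site 11 (C↔A, transversion), site 22 (C↔T, transition), site 35 (A↔G, transition), site 46 (T↔A, transversion), site 48 (G↔A, transition).
Of the 6 differences, 3 transitions and 3 transversions over 48 sites: P = 3/48 = 0.062500, Q = 3/48 = 0.062500.
d = −0.5·ln(0.812500) − 0.25·ln(0.875000) = −0.5·(-0.207639) − 0.25·(-0.133531) = 0.1372.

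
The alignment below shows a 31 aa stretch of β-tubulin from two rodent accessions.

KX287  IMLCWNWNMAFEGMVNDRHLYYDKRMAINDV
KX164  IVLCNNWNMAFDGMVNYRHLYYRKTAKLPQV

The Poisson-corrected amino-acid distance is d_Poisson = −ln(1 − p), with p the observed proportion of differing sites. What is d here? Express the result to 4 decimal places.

Differing sites — 2:M/V; 5:W/N; 12:E/D; 17:D/Y; 23:D/R; 25:R/T; 26:M/A; 27:A/K; 28:I/L; 29:N/P; 30:D/Q.
p = 11/31 = 0.354839.
d = −ln(1 − 0.354839) = −ln(0.645161) = 0.4383.

0.4383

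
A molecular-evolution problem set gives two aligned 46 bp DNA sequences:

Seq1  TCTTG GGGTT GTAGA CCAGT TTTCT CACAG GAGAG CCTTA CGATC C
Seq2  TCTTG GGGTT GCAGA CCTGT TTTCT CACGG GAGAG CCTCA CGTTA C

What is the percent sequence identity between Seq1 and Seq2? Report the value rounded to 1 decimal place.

The sequences differ at positions 12 (T/C), 18 (A/T), 29 (A/G), 39 (T/C), 43 (A/T), 45 (C/A).
40 of the 46 sites match, so the percent identity is 40/46 × 100 = 87.0%.

87.0%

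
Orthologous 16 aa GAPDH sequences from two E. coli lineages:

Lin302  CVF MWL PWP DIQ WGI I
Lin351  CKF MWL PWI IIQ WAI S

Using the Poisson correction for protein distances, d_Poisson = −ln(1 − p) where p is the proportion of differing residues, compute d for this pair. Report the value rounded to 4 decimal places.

The sequences differ at positions 2 (V/K), 9 (P/I), 10 (D/I), 14 (G/A), 16 (I/S).
p = 5/16 = 0.312500.
d = −ln(1 − 0.312500) = −ln(0.687500) = 0.3747.

0.3747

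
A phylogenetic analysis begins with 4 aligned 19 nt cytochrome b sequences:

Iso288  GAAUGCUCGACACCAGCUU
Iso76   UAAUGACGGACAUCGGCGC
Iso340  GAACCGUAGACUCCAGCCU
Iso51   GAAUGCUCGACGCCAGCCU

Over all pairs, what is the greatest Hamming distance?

Pairwise Hamming distances:
  Iso288 vs Iso76: 8
  Iso288 vs Iso340: 6
  Iso288 vs Iso51: 2
  Iso76 vs Iso340: 11
  Iso76 vs Iso51: 9
  Iso340 vs Iso51: 5
The largest is 11, between Iso76 and Iso340.

11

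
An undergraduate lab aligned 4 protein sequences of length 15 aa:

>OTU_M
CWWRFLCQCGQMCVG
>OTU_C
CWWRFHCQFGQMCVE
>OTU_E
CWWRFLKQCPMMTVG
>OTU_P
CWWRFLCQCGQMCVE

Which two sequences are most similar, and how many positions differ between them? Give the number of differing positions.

1

Pairwise Hamming distances:
  OTU_M vs OTU_C: 3
  OTU_M vs OTU_E: 4
  OTU_M vs OTU_P: 1
  OTU_C vs OTU_E: 7
  OTU_C vs OTU_P: 2
  OTU_E vs OTU_P: 5
The smallest is 1, between OTU_M and OTU_P.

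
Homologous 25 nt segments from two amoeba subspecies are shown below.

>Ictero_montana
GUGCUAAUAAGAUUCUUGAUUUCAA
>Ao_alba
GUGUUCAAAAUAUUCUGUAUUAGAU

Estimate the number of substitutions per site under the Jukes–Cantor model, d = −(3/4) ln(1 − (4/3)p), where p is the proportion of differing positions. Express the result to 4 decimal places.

0.4904

The sequences differ at positions 4 (C/U), 6 (A/C), 8 (U/A), 11 (G/U), 17 (U/G), 18 (G/U), 22 (U/A), 23 (C/G), 25 (A/U).
p = 9/25 = 0.360000.
d = −0.75 · ln(1 − (4/3)·0.360000) = −0.75 · ln(0.520000) = −0.75 · (-0.653926) = 0.4904.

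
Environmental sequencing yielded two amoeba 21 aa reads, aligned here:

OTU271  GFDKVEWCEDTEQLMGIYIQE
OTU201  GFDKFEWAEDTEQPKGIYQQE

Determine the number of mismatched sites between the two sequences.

Mismatches occur at site 5 (V→F), site 8 (C→A), site 14 (L→P), site 15 (M→K), site 19 (I→Q).
That gives 5 mismatches out of 21 aligned sites, so the Hamming distance is 5.

5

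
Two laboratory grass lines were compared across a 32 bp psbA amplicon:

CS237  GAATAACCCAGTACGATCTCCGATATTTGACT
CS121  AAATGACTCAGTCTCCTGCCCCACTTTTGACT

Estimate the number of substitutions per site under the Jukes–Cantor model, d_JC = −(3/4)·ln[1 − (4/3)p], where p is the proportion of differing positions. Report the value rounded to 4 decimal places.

The sequences differ at positions 1 (G/A), 5 (A/G), 8 (C/T), 13 (A/C), 14 (C/T), 15 (G/C), 16 (A/C), 18 (C/G), 19 (T/C), 22 (G/C), 24 (T/C), 25 (A/T).
p = 12/32 = 0.375000.
d = −0.75 · ln(1 − (4/3)·0.375000) = −0.75 · ln(0.500000) = −0.75 · (-0.693147) = 0.5199.

0.5199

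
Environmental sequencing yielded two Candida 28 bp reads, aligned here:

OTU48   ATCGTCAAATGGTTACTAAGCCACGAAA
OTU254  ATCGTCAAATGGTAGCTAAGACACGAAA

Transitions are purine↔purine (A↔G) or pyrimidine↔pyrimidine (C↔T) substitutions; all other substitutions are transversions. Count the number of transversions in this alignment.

2

Differing sites — 14:T/A (Tv); 15:A/G (Ti); 21:C/A (Tv).
Of the 3 differences, 1 transition and 2 transversions, so the answer is 2.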